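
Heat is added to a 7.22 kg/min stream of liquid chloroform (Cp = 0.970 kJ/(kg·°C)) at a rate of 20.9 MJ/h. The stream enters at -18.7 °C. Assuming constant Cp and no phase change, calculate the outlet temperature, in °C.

Q = 20.9 MJ/h = 348.33 kJ/min
ΔT = Q/(ṁ·Cp) = 348.33/(7.22×0.970) = 49.738 K
T_out = -18.7 + 49.738 = 31.038 °C

T_out = 31.0 °C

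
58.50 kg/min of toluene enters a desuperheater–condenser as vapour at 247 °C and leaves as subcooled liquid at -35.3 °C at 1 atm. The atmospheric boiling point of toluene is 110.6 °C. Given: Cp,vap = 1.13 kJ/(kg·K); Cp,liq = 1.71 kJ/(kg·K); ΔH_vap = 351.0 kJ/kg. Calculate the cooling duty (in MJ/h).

Q_c = 2650 MJ/h

vapour 247→110.6 °C: -154.13 kJ/kg
condensation at 110.6 °C: -351 kJ/kg
liquid 110.6→-35.3 °C: -249.49 kJ/kg
Δh = -154.13 + -351 + -249.49 = -754.62 kJ/kg
Q = ṁ·Δh = 58.50 kg/min × -754.62 kJ/kg = -44145 kJ/min
|Q| = 735.76 kW = 2648.7 MJ/h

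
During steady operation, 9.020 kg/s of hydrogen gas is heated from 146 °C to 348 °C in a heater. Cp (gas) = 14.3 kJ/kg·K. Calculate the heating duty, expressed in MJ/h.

Q = 93800 MJ/h

Q = ṁ·Cp·ΔT = 9.020 × 14.3 × (348 − 146) = 26055 kJ/s
Heating duty = 93799 MJ/h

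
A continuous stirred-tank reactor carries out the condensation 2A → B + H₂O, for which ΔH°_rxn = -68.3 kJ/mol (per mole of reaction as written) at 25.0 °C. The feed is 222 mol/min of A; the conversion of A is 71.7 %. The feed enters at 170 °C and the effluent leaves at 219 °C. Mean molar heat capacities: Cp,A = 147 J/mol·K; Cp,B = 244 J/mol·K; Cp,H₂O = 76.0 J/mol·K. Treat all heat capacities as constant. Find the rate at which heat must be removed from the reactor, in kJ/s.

Extent of reaction ξ = 0.717 × 222 / 2 = 79.587 mol/min
Reaction term: ξ·ΔH°_rxn = 79.587 × -68.3 = -5435.8 kJ/min
Sensible, feed 170→25 °C: -4731.9 kJ/min
Outlet flows (mol/min): A 62.826, B 79.587, H₂O 79.587
Sensible, products 25→219 °C: 6732.4 kJ/min
Q = ΔH = -3435.3 kJ/min = -57.255 kW
Heat removed = 57.255 kJ/s

Q_out = 57.3 kJ/s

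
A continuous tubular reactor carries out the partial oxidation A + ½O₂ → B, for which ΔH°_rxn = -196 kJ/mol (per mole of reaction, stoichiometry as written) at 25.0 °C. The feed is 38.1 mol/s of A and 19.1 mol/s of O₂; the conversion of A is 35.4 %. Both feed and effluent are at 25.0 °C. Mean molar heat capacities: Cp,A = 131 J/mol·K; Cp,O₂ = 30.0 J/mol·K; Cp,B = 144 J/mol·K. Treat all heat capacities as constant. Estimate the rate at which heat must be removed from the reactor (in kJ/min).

Q_out = 159000 kJ/min

Extent of reaction ξ = 0.354 × 38.1 = 13.487 mol/s
Reaction term: ξ·ΔH°_rxn = 13.487 × -196 = -2643.5 kJ/s
Q = ΔH = -2643.5 kJ/s = -2643.5 kW
Heat removed = 158610 kJ/min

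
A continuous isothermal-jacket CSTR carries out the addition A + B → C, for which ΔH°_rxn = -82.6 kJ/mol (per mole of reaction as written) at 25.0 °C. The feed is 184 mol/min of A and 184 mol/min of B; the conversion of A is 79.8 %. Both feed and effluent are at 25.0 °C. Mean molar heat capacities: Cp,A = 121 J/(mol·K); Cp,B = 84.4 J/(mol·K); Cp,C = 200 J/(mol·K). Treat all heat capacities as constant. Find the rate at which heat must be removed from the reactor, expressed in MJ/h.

Q_out = 728 MJ/h

Extent of reaction ξ = 0.798 × 184 = 146.83 mol/min
Reaction term: ξ·ΔH°_rxn = 146.83 × -82.6 = -12128 kJ/min
Q = ΔH = -12128 kJ/min = -202.14 kW
Heat removed = 727.7 MJ/h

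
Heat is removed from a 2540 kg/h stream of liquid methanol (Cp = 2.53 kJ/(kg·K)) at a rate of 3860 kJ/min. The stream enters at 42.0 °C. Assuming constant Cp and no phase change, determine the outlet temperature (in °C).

Q = 3860 kJ/min = 231600 kJ/h
ΔT = Q/(ṁ·Cp) = 231600/(2540×2.53) = 36.04 K
T_out = 42.0 − 36.04 = 5.96 °C

T_out = 5.96 °C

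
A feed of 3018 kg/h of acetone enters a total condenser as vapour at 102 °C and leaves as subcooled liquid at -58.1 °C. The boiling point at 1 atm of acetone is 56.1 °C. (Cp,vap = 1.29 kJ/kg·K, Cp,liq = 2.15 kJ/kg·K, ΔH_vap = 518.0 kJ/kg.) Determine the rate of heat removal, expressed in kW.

vapour 102→56.1 °C: -59.211 kJ/kg
condensation at 56.1 °C: -518 kJ/kg
liquid 56.1→-58.1 °C: -245.53 kJ/kg
Δh = -59.211 + -518 + -245.53 = -822.74 kJ/kg
Q = ṁ·Δh = 3018 kg/h × -822.74 kJ/kg = -2.483e+06 kJ/h
|Q| = 689.73 kW

Q_c = 690 kW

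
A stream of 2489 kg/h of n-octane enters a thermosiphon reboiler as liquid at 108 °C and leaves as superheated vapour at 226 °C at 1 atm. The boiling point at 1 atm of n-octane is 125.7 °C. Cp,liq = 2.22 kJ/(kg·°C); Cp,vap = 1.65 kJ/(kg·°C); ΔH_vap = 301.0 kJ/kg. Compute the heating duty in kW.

liquid 108→125.7 °C: 39.294 kJ/kg
vaporisation at 125.7 °C: 301 kJ/kg
vapour 125.7→226 °C: 165.49 kJ/kg
Δh = 39.294 + 301 + 165.49 = 505.79 kJ/kg
Q = ṁ·Δh = 2489 kg/h × 505.79 kJ/kg = 1.2589e+06 kJ/h
|Q| = 349.7 kW

Q = 350 kW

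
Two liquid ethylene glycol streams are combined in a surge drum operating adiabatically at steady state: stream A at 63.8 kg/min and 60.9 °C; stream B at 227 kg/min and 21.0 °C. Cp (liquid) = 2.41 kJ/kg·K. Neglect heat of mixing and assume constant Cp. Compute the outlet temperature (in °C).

T_out = 29.8 °C

Adiabatic, steady state ⇒ Σ ṁᵢCp,ᵢ(T_out − Tᵢ) = 0
Σ ṁᵢCp,ᵢTᵢ = 63.8×2.41×60.9 + 227×2.41×21.0 = 20852
Σ ṁᵢCp,ᵢ = 63.8×2.41 + 227×2.41 = 700.83
T_out = 20852 / 700.83 = 29.754 °C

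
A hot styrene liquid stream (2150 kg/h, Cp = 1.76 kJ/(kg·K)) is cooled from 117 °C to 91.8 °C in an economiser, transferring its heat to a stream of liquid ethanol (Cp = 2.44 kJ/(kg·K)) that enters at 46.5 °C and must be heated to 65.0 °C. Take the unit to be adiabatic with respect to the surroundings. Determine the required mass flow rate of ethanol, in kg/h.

Heat released by hot stream: Q = 2150 × 1.76 × (117 − 91.8) = 95357 kJ/h
Energy balance on cold side (adiabatic exchanger): Q = ṁ_c·Cp_c·(T_c,out − T_c,in)
ṁ_c = 95357 / [2.44 × (65.0 − 46.5)] = 2112.5 kg/h

ṁ_c = 2110 kg/h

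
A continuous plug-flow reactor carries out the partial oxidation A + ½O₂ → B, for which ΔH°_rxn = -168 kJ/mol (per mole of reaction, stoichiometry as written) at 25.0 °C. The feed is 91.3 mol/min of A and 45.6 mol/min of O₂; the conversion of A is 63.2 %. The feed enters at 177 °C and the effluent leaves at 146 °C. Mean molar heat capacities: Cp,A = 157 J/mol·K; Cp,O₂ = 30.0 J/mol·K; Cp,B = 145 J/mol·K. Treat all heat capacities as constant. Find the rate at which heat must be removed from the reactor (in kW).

Extent of reaction ξ = 0.632 × 91.3 = 57.702 mol/min
Reaction term: ξ·ΔH°_rxn = 57.702 × -168 = -9693.9 kJ/min
Sensible, feed 177→25 °C: -2386.7 kJ/min
Outlet flows (mol/min): A 33.598, O₂ 16.749, B 57.702
Sensible, products 25→146 °C: 1711.4 kJ/min
Q = ΔH = -10369 kJ/min = -172.82 kW
Heat removed = 172.82 kW

Q_out = 173 kW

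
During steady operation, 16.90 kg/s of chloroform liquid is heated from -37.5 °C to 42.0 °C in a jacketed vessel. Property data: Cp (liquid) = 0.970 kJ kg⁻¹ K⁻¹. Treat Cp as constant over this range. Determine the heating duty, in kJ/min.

Q = ṁ·Cp·ΔT = 16.90 × 0.970 × (42.0 − -37.5) = 1303.2 kJ/s
Heating duty = 78195 kJ/min

Q = 78200 kJ/min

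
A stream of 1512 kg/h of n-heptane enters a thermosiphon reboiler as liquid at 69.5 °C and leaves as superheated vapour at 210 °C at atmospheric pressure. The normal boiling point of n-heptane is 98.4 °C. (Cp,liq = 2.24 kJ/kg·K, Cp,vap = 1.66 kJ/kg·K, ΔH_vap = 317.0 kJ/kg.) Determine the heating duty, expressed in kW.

Q = 238 kW

liquid 69.5→98.4 °C: 64.736 kJ/kg
vaporisation at 98.4 °C: 317 kJ/kg
vapour 98.4→210 °C: 185.26 kJ/kg
Δh = 64.736 + 317 + 185.26 = 566.99 kJ/kg
Q = ṁ·Δh = 1512 kg/h × 566.99 kJ/kg = 857290 kJ/h
|Q| = 238.14 kW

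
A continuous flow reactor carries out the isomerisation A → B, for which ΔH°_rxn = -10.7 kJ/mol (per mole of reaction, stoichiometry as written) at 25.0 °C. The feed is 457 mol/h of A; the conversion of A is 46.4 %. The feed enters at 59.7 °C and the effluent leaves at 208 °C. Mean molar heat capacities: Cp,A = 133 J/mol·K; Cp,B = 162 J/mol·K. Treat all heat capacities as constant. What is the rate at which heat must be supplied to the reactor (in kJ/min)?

Extent of reaction ξ = 0.464 × 457 = 212.05 mol/h
Reaction term: ξ·ΔH°_rxn = 212.05 × -10.7 = -2268.9 kJ/h
Sensible, feed 59.7→25 °C: -2109.1 kJ/h
Outlet flows (mol/h): A 244.95, B 212.05
Sensible, products 25→208 °C: 12248 kJ/h
Q = ΔH = 7870.2 kJ/h = 2.1862 kW
Heat supplied = 131.17 kJ/min

Q_in = 131 kJ/min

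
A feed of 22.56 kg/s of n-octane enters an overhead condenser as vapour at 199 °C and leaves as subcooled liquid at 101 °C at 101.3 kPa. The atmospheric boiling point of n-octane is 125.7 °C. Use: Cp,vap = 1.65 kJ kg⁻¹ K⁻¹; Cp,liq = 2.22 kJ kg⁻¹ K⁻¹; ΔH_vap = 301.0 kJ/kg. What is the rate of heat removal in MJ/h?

vapour 199→125.7 °C: -120.94 kJ/kg
condensation at 125.7 °C: -301 kJ/kg
liquid 125.7→101 °C: -54.834 kJ/kg
Δh = -120.94 + -301 + -54.834 = -476.78 kJ/kg
Q = ṁ·Δh = 22.56 kg/s × -476.78 kJ/kg = -10756 kJ/s
|Q| = 10756 kW = 38722 MJ/h

Q_c = 38700 MJ/h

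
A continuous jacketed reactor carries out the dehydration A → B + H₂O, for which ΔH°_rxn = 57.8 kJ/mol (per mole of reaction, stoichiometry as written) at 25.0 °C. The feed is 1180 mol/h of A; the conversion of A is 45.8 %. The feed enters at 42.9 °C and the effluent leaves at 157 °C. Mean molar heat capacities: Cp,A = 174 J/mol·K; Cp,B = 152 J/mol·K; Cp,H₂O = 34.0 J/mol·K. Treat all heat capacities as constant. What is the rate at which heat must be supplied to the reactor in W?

Extent of reaction ξ = 0.458 × 1180 = 540.44 mol/h
Reaction term: ξ·ΔH°_rxn = 540.44 × 57.8 = 31237 kJ/h
Sensible, feed 42.9→25 °C: -3675.2 kJ/h
Outlet flows (mol/h): A 639.56, B 540.44, H₂O 540.44
Sensible, products 25→157 °C: 27958 kJ/h
Q = ΔH = 55521 kJ/h = 15.422 kW
Heat supplied = 15422 W

Q_in = 15400 W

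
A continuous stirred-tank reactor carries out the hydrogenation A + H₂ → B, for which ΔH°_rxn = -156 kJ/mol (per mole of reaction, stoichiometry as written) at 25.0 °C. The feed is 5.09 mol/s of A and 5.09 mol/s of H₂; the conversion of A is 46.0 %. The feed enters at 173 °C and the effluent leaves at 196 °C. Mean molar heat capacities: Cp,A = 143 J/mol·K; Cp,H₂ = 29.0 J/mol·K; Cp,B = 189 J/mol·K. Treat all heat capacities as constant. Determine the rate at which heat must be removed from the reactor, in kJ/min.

Q_out = 20300 kJ/min

Extent of reaction ξ = 0.460 × 5.09 = 2.3414 mol/s
Reaction term: ξ·ΔH°_rxn = 2.3414 × -156 = -365.26 kJ/s
Sensible, feed 173→25 °C: -129.57 kJ/s
Outlet flows (mol/s): A 2.7486, H₂ 2.7486, B 2.3414
Sensible, products 25→196 °C: 156.51 kJ/s
Q = ΔH = -338.32 kJ/s = -338.32 kW
Heat removed = 20299 kJ/min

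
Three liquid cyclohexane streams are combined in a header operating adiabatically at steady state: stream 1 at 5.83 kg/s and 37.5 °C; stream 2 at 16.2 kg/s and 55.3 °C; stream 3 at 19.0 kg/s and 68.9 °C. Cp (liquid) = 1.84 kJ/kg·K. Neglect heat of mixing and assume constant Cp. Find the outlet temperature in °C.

No heat crosses the boundary, so H_out = H_in.
Σ ṁᵢCp,ᵢTᵢ = 5.83×1.84×37.5 + 16.2×1.84×55.3 + 19.0×1.84×68.9 = 4459.4
Σ ṁᵢCp,ᵢ = 5.83×1.84 + 16.2×1.84 + 19.0×1.84 = 75.495
T_out = 4459.4 / 75.495 = 59.069 °C

T_out = 59.1 °C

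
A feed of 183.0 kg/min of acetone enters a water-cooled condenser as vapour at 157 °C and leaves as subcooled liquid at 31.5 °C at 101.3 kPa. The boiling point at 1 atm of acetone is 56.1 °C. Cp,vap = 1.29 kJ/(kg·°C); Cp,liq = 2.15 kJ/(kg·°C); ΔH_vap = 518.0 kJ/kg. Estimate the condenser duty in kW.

Q_c = 2140 kW

vapour 157→56.1 °C: -130.16 kJ/kg
condensation at 56.1 °C: -518 kJ/kg
liquid 56.1→31.5 °C: -52.89 kJ/kg
Δh = -130.16 + -518 + -52.89 = -701.05 kJ/kg
Q = ṁ·Δh = 183.0 kg/min × -701.05 kJ/kg = -128290 kJ/min
|Q| = 2138.2 kW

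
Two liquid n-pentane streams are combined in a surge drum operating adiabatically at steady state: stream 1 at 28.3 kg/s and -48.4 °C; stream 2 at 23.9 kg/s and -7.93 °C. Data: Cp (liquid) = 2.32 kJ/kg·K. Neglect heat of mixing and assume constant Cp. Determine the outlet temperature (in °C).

No heat crosses the boundary, so H_out = H_in.
Σ ṁᵢCp,ᵢTᵢ = 28.3×2.32×-48.4 + 23.9×2.32×-7.93 = -3617.5
Σ ṁᵢCp,ᵢ = 28.3×2.32 + 23.9×2.32 = 121.1
T_out = -3617.5 / 121.1 = -29.871 °C

T_out = -29.9 °C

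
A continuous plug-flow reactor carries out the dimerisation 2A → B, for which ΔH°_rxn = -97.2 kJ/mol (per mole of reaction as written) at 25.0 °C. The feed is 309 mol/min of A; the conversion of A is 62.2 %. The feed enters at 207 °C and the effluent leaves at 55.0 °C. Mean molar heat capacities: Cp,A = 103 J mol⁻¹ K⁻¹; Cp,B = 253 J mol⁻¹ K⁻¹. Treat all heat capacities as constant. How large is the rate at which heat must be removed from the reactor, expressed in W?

Q_out = 234000 W

Extent of reaction ξ = 0.622 × 309 / 2 = 96.099 mol/min
Reaction term: ξ·ΔH°_rxn = 96.099 × -97.2 = -9340.8 kJ/min
Sensible, feed 207→25 °C: -5792.5 kJ/min
Outlet flows (mol/min): A 116.8, B 96.099
Sensible, products 25→55.0 °C: 1090.3 kJ/min
Q = ΔH = -14043 kJ/min = -234.05 kW
Heat removed = 234050 W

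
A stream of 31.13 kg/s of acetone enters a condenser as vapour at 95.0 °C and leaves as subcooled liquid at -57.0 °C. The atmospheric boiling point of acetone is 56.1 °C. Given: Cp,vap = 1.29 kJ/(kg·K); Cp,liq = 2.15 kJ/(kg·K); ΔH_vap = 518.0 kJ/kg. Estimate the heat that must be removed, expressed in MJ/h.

Q_c = 90900 MJ/h

vapour 95.0→56.1 °C: -50.181 kJ/kg
condensation at 56.1 °C: -518 kJ/kg
liquid 56.1→-57.0 °C: -243.16 kJ/kg
Δh = -50.181 + -518 + -243.16 = -811.35 kJ/kg
Q = ṁ·Δh = 31.13 kg/s × -811.35 kJ/kg = -25257 kJ/s
|Q| = 25257 kW = 90926 MJ/h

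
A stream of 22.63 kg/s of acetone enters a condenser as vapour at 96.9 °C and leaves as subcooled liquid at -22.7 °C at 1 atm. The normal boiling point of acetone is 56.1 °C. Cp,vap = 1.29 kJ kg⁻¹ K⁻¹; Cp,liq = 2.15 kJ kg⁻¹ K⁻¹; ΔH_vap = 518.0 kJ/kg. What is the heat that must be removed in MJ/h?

vapour 96.9→56.1 °C: -52.632 kJ/kg
condensation at 56.1 °C: -518 kJ/kg
liquid 56.1→-22.7 °C: -169.42 kJ/kg
Δh = -52.632 + -518 + -169.42 = -740.05 kJ/kg
Q = ṁ·Δh = 22.63 kg/s × -740.05 kJ/kg = -16747 kJ/s
|Q| = 16747 kW = 60291 MJ/h

Q_c = 60300 MJ/h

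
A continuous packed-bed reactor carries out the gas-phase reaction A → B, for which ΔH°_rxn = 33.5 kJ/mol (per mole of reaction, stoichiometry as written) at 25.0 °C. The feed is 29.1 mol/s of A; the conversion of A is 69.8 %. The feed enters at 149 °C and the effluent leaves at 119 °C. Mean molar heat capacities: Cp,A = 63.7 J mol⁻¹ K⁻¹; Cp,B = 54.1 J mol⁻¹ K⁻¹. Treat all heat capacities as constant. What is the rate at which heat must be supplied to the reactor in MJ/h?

Extent of reaction ξ = 0.698 × 29.1 = 20.312 mol/s
Reaction term: ξ·ΔH°_rxn = 20.312 × 33.5 = 680.45 kJ/s
Sensible, feed 149→25 °C: -229.86 kJ/s
Outlet flows (mol/s): A 8.7882, B 20.312
Sensible, products 25→119 °C: 155.92 kJ/s
Q = ΔH = 606.51 kJ/s = 606.51 kW
Heat supplied = 2183.4 MJ/h

Q_in = 2180 MJ/h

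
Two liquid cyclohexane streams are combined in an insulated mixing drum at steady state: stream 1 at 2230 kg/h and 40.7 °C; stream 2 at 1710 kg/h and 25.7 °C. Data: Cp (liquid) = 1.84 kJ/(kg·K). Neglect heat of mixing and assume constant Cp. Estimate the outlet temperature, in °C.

Adiabatic, steady state ⇒ Σ ṁᵢCp,ᵢ(T_out − Tᵢ) = 0
T_out = Σ ṁᵢCp,ᵢTᵢ / Σ ṁᵢCp,ᵢ
      = 247860 / 7249.6 = 34.19 °C

T_out = 34.2 °C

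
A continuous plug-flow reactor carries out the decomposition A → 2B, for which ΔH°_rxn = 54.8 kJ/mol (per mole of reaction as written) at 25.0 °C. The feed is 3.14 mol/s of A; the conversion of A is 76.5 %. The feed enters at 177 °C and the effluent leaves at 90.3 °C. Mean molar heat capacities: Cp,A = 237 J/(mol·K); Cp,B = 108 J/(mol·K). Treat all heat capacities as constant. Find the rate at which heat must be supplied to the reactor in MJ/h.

Extent of reaction ξ = 0.765 × 3.14 = 2.4021 mol/s
Reaction term: ξ·ΔH°_rxn = 2.4021 × 54.8 = 131.64 kJ/s
Sensible, feed 177→25 °C: -113.12 kJ/s
Outlet flows (mol/s): A 0.7379, B 4.8042
Sensible, products 25→90.3 °C: 45.301 kJ/s
Q = ΔH = 63.821 kJ/s = 63.821 kW
Heat supplied = 229.75 MJ/h

Q_in = 230 MJ/h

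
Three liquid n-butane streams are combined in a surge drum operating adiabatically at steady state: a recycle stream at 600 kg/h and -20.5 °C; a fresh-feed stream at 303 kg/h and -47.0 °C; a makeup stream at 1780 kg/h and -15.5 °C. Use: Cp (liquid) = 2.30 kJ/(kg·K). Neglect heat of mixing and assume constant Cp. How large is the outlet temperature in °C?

T_out = -20.2 °C

No heat crosses the boundary, so H_out = H_in.
Σ ṁᵢCp,ᵢTᵢ = 600×2.30×-20.5 + 303×2.30×-47.0 + 1780×2.30×-15.5 = -124500
Σ ṁᵢCp,ᵢ = 600×2.30 + 303×2.30 + 1780×2.30 = 6170.9
T_out = -124500 / 6170.9 = -20.176 °C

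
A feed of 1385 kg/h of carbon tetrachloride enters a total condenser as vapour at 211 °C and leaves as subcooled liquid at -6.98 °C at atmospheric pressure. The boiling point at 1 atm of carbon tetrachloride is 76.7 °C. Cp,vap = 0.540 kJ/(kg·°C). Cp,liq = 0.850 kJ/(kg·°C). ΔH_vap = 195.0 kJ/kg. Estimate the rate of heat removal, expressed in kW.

Q_c = 130 kW

vapour 211→76.7 °C: -72.522 kJ/kg
condensation at 76.7 °C: -195 kJ/kg
liquid 76.7→-6.98 °C: -71.128 kJ/kg
Δh = -72.522 + -195 + -71.128 = -338.65 kJ/kg
Q = ṁ·Δh = 1385 kg/h × -338.65 kJ/kg = -469030 kJ/h
|Q| = 130.29 kW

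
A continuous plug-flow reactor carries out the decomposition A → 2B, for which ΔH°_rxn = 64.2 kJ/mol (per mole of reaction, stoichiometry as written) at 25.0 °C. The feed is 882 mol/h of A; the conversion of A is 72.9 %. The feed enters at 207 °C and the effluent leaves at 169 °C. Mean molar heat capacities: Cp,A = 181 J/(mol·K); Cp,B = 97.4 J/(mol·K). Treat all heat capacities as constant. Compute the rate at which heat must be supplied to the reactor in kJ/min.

Q_in = 608 kJ/min

Extent of reaction ξ = 0.729 × 882 = 642.98 mol/h
Reaction term: ξ·ΔH°_rxn = 642.98 × 64.2 = 41279 kJ/h
Sensible, feed 207→25 °C: -29055 kJ/h
Outlet flows (mol/h): A 239.02, B 1286
Sensible, products 25→169 °C: 24266 kJ/h
Q = ΔH = 36491 kJ/h = 10.136 kW
Heat supplied = 608.18 kJ/min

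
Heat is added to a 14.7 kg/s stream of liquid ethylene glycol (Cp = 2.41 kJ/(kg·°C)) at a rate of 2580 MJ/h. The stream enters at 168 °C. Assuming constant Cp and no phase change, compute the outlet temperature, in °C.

Q = 2580 MJ/h = 716.67 kJ/s
ΔT = Q/(ṁ·Cp) = 716.67/(14.7×2.41) = 20.229 K
T_out = 168 + 20.229 = 188.23 °C

T_out = 188 °C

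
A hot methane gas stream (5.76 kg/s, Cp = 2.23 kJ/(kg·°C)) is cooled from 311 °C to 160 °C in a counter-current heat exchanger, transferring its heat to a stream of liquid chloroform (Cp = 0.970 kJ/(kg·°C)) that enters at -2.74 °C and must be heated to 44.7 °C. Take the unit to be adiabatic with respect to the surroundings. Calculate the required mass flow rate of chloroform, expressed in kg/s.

ṁ_c = 42.1 kg/s

Heat released by hot stream: Q = 5.76 × 2.23 × (311 − 160) = 1939.6 kJ/s
Energy balance on cold side (adiabatic exchanger): Q = ṁ_c·Cp_c·(T_c,out − T_c,in)
ṁ_c = 1939.6 / [0.970 × (44.7 − -2.74)] = 42.149 kg/s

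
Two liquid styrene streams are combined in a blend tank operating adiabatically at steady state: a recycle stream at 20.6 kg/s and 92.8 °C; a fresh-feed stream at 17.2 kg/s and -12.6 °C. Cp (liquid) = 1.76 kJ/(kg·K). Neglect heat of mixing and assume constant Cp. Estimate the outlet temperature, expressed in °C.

No heat crosses the boundary, so H_out = H_in.
T_out = Σ ṁᵢCp,ᵢTᵢ / Σ ṁᵢCp,ᵢ
      = 2983.1 / 66.528 = 44.84 °C

T_out = 44.8 °C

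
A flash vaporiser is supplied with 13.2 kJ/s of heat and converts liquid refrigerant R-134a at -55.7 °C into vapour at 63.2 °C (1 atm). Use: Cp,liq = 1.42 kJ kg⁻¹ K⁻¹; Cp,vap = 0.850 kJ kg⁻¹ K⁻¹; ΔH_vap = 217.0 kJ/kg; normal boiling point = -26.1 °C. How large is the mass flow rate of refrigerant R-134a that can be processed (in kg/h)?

ṁ = 142 kg/h

Δh = 1.42×(-26.1−-55.7) + 217.0 + 0.850×(63.2−-26.1) = 334.94 kJ/kg
Q = 13.2 kJ/s = 13.2 kJ/s = 47520 kJ/h
ṁ = Q/Δh = 47520 / 334.94 = 141.88 kg/h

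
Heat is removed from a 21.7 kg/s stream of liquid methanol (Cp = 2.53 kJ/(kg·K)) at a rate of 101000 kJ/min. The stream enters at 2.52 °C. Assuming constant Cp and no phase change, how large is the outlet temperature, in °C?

Q = 101000 kJ/min = 1683.3 kJ/s
ΔT = Q/(ṁ·Cp) = 1683.3/(21.7×2.53) = 30.661 K
T_out = 2.52 − 30.661 = -28.141 °C

T_out = -28.1 °C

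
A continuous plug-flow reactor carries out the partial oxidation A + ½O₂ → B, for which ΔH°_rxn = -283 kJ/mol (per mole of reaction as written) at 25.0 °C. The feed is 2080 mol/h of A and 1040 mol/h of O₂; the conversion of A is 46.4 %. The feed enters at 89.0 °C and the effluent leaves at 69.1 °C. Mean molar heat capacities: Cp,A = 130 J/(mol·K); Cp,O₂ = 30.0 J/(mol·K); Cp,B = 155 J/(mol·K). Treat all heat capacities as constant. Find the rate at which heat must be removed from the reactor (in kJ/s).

Extent of reaction ξ = 0.464 × 2080 = 965.12 mol/h
Reaction term: ξ·ΔH°_rxn = 965.12 × -283 = -273130 kJ/h
Sensible, feed 89.0→25 °C: -19302 kJ/h
Outlet flows (mol/h): A 1114.9, O₂ 557.44, B 965.12
Sensible, products 25→69.1 °C: 13726 kJ/h
Q = ΔH = -278710 kJ/h = -77.418 kW
Heat removed = 77.418 kJ/s

Q_out = 77.4 kJ/s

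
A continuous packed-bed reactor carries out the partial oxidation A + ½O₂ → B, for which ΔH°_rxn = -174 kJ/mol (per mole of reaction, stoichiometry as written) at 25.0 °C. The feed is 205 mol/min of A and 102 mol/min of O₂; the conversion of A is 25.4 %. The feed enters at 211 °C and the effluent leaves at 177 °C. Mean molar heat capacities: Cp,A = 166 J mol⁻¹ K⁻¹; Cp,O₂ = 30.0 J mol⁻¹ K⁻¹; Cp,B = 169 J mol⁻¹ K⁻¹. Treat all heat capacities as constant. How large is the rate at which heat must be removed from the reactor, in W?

Extent of reaction ξ = 0.254 × 205 = 52.07 mol/min
Reaction term: ξ·ΔH°_rxn = 52.07 × -174 = -9060.2 kJ/min
Sensible, feed 211→25 °C: -6898.7 kJ/min
Outlet flows (mol/min): A 152.93, O₂ 75.965, B 52.07
Sensible, products 25→177 °C: 5542.7 kJ/min
Q = ΔH = -10416 kJ/min = -173.6 kW
Heat removed = 173600 W

Q_out = 174000 W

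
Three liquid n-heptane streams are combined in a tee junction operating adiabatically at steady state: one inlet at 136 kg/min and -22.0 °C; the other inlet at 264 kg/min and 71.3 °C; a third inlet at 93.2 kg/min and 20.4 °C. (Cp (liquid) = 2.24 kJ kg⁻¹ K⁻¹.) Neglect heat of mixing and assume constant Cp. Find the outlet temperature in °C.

T_out = 36.0 °C

Adiabatic, steady state ⇒ Σ ṁᵢCp,ᵢ(T_out − Tᵢ) = 0
T_out = Σ ṁᵢCp,ᵢTᵢ / Σ ṁᵢCp,ᵢ
      = 39721 / 1104.8 = 35.954 °C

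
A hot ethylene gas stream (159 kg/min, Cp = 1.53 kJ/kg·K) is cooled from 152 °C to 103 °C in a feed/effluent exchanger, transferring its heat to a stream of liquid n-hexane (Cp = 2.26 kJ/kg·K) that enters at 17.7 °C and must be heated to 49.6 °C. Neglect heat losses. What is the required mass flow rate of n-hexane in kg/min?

ṁ_c = 165 kg/min

Heat released by hot stream: Q = 159 × 1.53 × (152 − 103) = 11920 kJ/min
Energy balance on cold side (adiabatic exchanger): Q = ṁ_c·Cp_c·(T_c,out − T_c,in)
ṁ_c = 11920 / [2.26 × (49.6 − 17.7)] = 165.34 kg/min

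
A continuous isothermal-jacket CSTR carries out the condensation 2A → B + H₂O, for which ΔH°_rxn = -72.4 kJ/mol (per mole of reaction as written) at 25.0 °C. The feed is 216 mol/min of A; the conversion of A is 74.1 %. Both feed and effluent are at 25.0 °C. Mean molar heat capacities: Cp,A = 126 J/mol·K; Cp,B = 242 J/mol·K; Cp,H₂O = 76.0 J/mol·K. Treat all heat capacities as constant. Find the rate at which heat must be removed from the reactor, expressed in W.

Extent of reaction ξ = 0.741 × 216 / 2 = 80.028 mol/min
Reaction term: ξ·ΔH°_rxn = 80.028 × -72.4 = -5794 kJ/min
Q = ΔH = -5794 kJ/min = -96.567 kW
Heat removed = 96567 W

Q_out = 96600 W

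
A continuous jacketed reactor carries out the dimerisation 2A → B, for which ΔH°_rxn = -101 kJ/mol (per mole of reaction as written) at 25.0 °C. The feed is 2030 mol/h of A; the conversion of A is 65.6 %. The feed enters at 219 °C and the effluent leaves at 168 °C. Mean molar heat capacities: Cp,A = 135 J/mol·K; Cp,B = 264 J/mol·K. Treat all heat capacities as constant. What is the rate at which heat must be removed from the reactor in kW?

Q_out = 22.7 kW

Extent of reaction ξ = 0.656 × 2030 / 2 = 665.84 mol/h
Reaction term: ξ·ΔH°_rxn = 665.84 × -101 = -67250 kJ/h
Sensible, feed 219→25 °C: -53166 kJ/h
Outlet flows (mol/h): A 698.32, B 665.84
Sensible, products 25→168 °C: 38618 kJ/h
Q = ΔH = -81798 kJ/h = -22.722 kW
Heat removed = 22.722 kW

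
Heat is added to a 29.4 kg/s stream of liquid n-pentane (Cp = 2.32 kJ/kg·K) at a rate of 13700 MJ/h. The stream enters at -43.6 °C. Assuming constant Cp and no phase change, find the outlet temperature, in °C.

T_out = 12.2 °C

Q = 13700 MJ/h = 3805.6 kJ/s
ΔT = Q/(ṁ·Cp) = 3805.6/(29.4×2.32) = 55.793 K
T_out = -43.6 + 55.793 = 12.193 °C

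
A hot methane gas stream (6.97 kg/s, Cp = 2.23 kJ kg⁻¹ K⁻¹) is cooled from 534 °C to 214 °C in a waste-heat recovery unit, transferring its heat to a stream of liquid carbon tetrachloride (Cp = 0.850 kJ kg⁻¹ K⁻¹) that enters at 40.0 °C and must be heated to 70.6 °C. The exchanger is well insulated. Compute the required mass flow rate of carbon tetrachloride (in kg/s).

Heat released by hot stream: Q = 6.97 × 2.23 × (534 − 214) = 4973.8 kJ/s
Energy balance on cold side (adiabatic exchanger): Q = ṁ_c·Cp_c·(T_c,out − T_c,in)
ṁ_c = 4973.8 / [0.850 × (70.6 − 40.0)] = 191.23 kg/s

ṁ_c = 191 kg/s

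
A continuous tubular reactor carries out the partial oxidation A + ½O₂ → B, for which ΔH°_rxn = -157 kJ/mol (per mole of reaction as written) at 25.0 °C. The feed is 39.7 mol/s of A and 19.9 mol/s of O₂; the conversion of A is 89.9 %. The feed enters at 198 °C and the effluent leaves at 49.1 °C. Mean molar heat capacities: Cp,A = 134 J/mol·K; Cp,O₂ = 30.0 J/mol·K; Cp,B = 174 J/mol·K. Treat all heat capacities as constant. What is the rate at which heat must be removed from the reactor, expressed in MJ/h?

Extent of reaction ξ = 0.899 × 39.7 = 35.69 mol/s
Reaction term: ξ·ΔH°_rxn = 35.69 × -157 = -5603.4 kJ/s
Sensible, feed 198→25 °C: -1023.6 kJ/s
Outlet flows (mol/s): A 4.0097, O₂ 2.0548, B 35.69
Sensible, products 25→49.1 °C: 164.1 kJ/s
Q = ΔH = -6462.9 kJ/s = -6462.9 kW
Heat removed = 23266 MJ/h

Q_out = 23300 MJ/h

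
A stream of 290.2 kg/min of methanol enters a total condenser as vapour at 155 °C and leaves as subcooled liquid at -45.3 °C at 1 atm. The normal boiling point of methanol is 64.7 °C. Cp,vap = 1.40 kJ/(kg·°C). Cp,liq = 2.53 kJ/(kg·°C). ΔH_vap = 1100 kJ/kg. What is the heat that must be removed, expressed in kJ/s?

Q_c = 7280 kJ/s

vapour 155→64.7 °C: -126.42 kJ/kg
condensation at 64.7 °C: -1100 kJ/kg
liquid 64.7→-45.3 °C: -278.3 kJ/kg
Δh = -126.42 + -1100 + -278.3 = -1504.7 kJ/kg
Q = ṁ·Δh = 290.2 kg/min × -1504.7 kJ/kg = -436670 kJ/min
|Q| = 7277.8 kW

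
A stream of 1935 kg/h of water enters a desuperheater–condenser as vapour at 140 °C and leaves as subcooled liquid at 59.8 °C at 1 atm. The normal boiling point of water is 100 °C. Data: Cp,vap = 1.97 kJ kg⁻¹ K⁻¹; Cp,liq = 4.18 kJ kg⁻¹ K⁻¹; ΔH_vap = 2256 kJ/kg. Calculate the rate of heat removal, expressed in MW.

Q_c = 1.35 MW

vapour 140→100 °C: -78.8 kJ/kg
condensation at 100 °C: -2256 kJ/kg
liquid 100→59.8 °C: -168.04 kJ/kg
Δh = -78.8 + -2256 + -168.04 = -2502.8 kJ/kg
Q = ṁ·Δh = 1935 kg/h × -2502.8 kJ/kg = -4.843e+06 kJ/h
|Q| = 1345.3 kW = 1.3453 MW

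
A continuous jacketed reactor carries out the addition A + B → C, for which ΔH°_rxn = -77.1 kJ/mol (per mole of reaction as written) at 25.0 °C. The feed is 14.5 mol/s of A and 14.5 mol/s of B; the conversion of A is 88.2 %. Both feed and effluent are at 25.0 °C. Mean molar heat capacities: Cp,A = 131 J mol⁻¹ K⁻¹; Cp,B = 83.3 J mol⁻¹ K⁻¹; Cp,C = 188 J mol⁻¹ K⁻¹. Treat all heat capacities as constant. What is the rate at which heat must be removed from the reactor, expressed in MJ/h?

Q_out = 3550 MJ/h

Extent of reaction ξ = 0.882 × 14.5 = 12.789 mol/s
Reaction term: ξ·ΔH°_rxn = 12.789 × -77.1 = -986.03 kJ/s
Q = ΔH = -986.03 kJ/s = -986.03 kW
Heat removed = 3549.7 MJ/h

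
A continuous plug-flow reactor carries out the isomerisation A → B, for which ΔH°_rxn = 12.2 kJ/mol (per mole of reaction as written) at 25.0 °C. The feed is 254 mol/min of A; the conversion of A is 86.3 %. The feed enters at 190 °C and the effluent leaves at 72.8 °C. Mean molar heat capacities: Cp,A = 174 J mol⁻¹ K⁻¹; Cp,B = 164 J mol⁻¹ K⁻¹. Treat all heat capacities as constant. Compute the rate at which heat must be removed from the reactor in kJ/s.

Extent of reaction ξ = 0.863 × 254 = 219.2 mol/min
Reaction term: ξ·ΔH°_rxn = 219.2 × 12.2 = 2674.3 kJ/min
Sensible, feed 190→25 °C: -7292.3 kJ/min
Outlet flows (mol/min): A 34.798, B 219.2
Sensible, products 25→72.8 °C: 2007.8 kJ/min
Q = ΔH = -2610.3 kJ/min = -43.505 kW
Heat removed = 43.505 kJ/s

Q_out = 43.5 kJ/s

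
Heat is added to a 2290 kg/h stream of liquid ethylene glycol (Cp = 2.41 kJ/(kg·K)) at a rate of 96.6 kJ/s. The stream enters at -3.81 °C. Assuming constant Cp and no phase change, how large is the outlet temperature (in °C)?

Q = 96.6 kJ/s = 347760 kJ/h
ΔT = Q/(ṁ·Cp) = 347760/(2290×2.41) = 63.013 K
T_out = -3.81 + 63.013 = 59.203 °C

T_out = 59.2 °C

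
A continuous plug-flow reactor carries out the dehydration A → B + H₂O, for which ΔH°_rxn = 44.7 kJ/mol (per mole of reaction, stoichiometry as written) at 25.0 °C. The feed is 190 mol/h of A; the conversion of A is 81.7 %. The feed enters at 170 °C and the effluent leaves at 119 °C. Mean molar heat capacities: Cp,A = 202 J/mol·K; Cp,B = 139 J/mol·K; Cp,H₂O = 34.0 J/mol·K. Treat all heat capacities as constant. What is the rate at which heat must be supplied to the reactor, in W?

Extent of reaction ξ = 0.817 × 190 = 155.23 mol/h
Reaction term: ξ·ΔH°_rxn = 155.23 × 44.7 = 6938.8 kJ/h
Sensible, feed 170→25 °C: -5565.1 kJ/h
Outlet flows (mol/h): A 34.77, B 155.23, H₂O 155.23
Sensible, products 25→119 °C: 3184.6 kJ/h
Q = ΔH = 4558.2 kJ/h = 1.2662 kW
Heat supplied = 1266.2 W

Q_in = 1270 W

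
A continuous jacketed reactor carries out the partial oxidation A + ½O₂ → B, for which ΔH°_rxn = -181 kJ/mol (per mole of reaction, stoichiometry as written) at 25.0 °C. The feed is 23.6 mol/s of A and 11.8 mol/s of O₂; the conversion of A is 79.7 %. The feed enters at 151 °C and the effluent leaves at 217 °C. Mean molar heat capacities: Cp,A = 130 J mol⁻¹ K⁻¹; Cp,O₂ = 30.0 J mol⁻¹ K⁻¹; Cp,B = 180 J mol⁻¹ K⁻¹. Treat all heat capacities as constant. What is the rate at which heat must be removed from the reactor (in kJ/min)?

Q_out = 183000 kJ/min

Extent of reaction ξ = 0.797 × 23.6 = 18.809 mol/s
Reaction term: ξ·ΔH°_rxn = 18.809 × -181 = -3404.5 kJ/s
Sensible, feed 151→25 °C: -431.17 kJ/s
Outlet flows (mol/s): A 4.7908, O₂ 2.3954, B 18.809
Sensible, products 25→217 °C: 783.42 kJ/s
Q = ΔH = -3052.2 kJ/s = -3052.2 kW
Heat removed = 183130 kJ/min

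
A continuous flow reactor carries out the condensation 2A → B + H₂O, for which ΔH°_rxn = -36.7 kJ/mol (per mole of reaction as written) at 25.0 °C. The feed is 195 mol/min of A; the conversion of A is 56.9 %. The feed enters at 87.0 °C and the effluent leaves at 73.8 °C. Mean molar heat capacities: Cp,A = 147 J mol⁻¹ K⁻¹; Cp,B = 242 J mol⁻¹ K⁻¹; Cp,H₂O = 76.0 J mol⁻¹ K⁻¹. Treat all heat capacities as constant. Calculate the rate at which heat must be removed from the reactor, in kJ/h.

Q_out = 141000 kJ/h

Extent of reaction ξ = 0.569 × 195 / 2 = 55.477 mol/min
Reaction term: ξ·ΔH°_rxn = 55.477 × -36.7 = -2036 kJ/min
Sensible, feed 87.0→25 °C: -1777.2 kJ/min
Outlet flows (mol/min): A 84.045, B 55.477, H₂O 55.477
Sensible, products 25→73.8 °C: 1463.8 kJ/min
Q = ΔH = -2349.4 kJ/min = -39.157 kW
Heat removed = 140970 kJ/h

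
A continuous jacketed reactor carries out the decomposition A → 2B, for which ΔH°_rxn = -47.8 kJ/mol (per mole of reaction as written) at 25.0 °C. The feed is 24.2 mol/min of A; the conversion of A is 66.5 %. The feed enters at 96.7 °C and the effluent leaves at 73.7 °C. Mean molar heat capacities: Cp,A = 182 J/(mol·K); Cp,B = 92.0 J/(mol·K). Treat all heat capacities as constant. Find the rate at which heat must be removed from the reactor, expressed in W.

Extent of reaction ξ = 0.665 × 24.2 = 16.093 mol/min
Reaction term: ξ·ΔH°_rxn = 16.093 × -47.8 = -769.25 kJ/min
Sensible, feed 96.7→25 °C: -315.8 kJ/min
Outlet flows (mol/min): A 8.107, B 32.186
Sensible, products 25→73.7 °C: 216.06 kJ/min
Q = ΔH = -868.98 kJ/min = -14.483 kW
Heat removed = 14483 W

Q_out = 14500 W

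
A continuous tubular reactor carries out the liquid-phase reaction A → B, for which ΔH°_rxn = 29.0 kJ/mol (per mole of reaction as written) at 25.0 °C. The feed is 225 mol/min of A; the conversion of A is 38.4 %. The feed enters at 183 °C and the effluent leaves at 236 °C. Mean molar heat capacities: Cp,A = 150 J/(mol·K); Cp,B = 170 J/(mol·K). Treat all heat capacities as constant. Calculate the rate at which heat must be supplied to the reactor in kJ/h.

Extent of reaction ξ = 0.384 × 225 = 86.4 mol/min
Reaction term: ξ·ΔH°_rxn = 86.4 × 29.0 = 2505.6 kJ/min
Sensible, feed 183→25 °C: -5332.5 kJ/min
Outlet flows (mol/min): A 138.6, B 86.4
Sensible, products 25→236 °C: 7485.9 kJ/min
Q = ΔH = 4659 kJ/min = 77.649 kW
Heat supplied = 279540 kJ/h

Q_in = 280000 kJ/h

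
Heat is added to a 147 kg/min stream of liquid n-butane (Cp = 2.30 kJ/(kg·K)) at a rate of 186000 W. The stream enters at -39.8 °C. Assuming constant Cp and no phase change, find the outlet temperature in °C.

Q = 186000 W = 11160 kJ/min
ΔT = Q/(ṁ·Cp) = 11160/(147×2.30) = 33.008 K
T_out = -39.8 + 33.008 = -6.792 °C

T_out = -6.79 °C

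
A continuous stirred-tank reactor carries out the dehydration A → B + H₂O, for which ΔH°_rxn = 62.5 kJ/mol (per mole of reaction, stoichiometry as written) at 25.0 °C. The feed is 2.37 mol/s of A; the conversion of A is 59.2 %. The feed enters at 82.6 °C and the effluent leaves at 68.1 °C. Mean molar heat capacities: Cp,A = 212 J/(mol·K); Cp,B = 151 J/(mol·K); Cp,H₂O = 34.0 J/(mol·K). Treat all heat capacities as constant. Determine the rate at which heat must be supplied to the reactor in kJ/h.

Q_in = 284000 kJ/h

Extent of reaction ξ = 0.592 × 2.37 = 1.403 mol/s
Reaction term: ξ·ΔH°_rxn = 1.403 × 62.5 = 87.69 kJ/s
Sensible, feed 82.6→25 °C: -28.941 kJ/s
Outlet flows (mol/s): A 0.96696, B 1.403, H₂O 1.403
Sensible, products 25→68.1 °C: 20.022 kJ/s
Q = ΔH = 78.772 kJ/s = 78.772 kW
Heat supplied = 283580 kJ/h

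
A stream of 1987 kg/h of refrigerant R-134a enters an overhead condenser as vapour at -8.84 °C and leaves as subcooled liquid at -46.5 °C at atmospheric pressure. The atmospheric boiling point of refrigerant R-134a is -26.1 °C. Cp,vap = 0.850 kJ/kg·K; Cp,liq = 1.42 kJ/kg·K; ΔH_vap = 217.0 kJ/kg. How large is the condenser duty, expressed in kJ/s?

vapour -8.84→-26.1 °C: -14.671 kJ/kg
condensation at -26.1 °C: -217 kJ/kg
liquid -26.1→-46.5 °C: -28.968 kJ/kg
Δh = -14.671 + -217 + -28.968 = -260.64 kJ/kg
Q = ṁ·Δh = 1987 kg/h × -260.64 kJ/kg = -517890 kJ/h
|Q| = 143.86 kW

Q_c = 144 kJ/s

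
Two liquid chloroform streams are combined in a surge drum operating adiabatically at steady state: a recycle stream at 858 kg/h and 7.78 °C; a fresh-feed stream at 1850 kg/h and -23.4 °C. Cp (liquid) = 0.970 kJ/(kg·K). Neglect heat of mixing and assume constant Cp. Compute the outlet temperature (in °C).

T_out = -13.5 °C

Energy balance with Q = 0: Σ ṁᵢCp,ᵢ(T_out − Tᵢ) = 0
T_out = Σ ṁᵢCp,ᵢTᵢ / Σ ṁᵢCp,ᵢ
      = -35516 / 2626.8 = -13.521 °C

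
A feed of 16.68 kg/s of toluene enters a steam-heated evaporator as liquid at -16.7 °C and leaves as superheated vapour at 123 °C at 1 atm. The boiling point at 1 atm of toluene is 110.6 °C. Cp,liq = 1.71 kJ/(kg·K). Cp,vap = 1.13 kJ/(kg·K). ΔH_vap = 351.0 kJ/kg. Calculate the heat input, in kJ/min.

Q = 583000 kJ/min

liquid -16.7→110.6 °C: 217.68 kJ/kg
vaporisation at 110.6 °C: 351 kJ/kg
vapour 110.6→123 °C: 14.012 kJ/kg
Δh = 217.68 + 351 + 14.012 = 582.7 kJ/kg
Q = ṁ·Δh = 16.68 kg/s × 582.7 kJ/kg = 9719.4 kJ/s
|Q| = 9719.4 kW = 583160 kJ/min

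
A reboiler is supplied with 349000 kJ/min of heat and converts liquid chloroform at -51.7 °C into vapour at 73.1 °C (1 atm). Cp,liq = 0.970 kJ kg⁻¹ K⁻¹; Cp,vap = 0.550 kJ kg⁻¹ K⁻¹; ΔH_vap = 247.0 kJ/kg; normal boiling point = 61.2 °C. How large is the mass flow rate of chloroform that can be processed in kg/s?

ṁ = 16.0 kg/s

Δh = 0.970×(61.2−-51.7) + 247.0 + 0.550×(73.1−61.2) = 363.06 kJ/kg
Q = 349000 kJ/min = 5816.7 kJ/s = 5816.7 kJ/s
ṁ = Q/Δh = 5816.7 / 363.06 = 16.021 kg/s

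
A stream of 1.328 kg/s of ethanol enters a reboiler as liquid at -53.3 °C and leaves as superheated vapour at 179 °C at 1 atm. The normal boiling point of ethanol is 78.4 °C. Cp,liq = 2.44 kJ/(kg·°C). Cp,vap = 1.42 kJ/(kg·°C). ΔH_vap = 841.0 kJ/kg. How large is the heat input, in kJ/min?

Q = 104000 kJ/min

liquid -53.3→78.4 °C: 321.35 kJ/kg
vaporisation at 78.4 °C: 841 kJ/kg
vapour 78.4→179 °C: 142.85 kJ/kg
Δh = 321.35 + 841 + 142.85 = 1305.2 kJ/kg
Q = ṁ·Δh = 1.328 kg/s × 1305.2 kJ/kg = 1733.3 kJ/s
|Q| = 1733.3 kW = 104000 kJ/min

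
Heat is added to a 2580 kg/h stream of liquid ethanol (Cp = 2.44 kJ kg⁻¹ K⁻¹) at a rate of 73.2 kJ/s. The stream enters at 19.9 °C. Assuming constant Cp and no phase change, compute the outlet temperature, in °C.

Q = 73.2 kJ/s = 263520 kJ/h
ΔT = Q/(ṁ·Cp) = 263520/(2580×2.44) = 41.86 K
T_out = 19.9 + 41.86 = 61.76 °C

T_out = 61.8 °C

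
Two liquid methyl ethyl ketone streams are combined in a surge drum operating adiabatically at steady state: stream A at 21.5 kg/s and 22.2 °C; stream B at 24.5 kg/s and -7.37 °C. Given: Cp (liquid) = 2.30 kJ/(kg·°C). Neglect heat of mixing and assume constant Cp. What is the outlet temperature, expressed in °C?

No heat crosses the boundary, so H_out = H_in.
T_out = Σ ṁᵢCp,ᵢTᵢ / Σ ṁᵢCp,ᵢ
      = 682.49 / 105.8 = 6.4508 °C

T_out = 6.45 °C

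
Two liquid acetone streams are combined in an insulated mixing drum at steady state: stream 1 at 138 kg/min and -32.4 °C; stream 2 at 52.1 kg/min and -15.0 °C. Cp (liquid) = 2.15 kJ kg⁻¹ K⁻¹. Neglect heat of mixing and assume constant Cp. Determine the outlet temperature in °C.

T_out = -27.6 °C

Energy balance with Q = 0: Σ ṁᵢCp,ᵢ(T_out − Tᵢ) = 0
Σ ṁᵢCp,ᵢTᵢ = 138×2.15×-32.4 + 52.1×2.15×-15.0 = -11293
Σ ṁᵢCp,ᵢ = 138×2.15 + 52.1×2.15 = 408.71
T_out = -11293 / 408.71 = -27.631 °C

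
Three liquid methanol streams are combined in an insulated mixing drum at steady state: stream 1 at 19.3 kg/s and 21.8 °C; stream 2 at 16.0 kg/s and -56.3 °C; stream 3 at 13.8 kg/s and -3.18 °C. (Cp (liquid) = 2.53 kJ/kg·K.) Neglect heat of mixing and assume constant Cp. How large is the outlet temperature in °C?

Adiabatic, steady state ⇒ Σ ṁᵢCp,ᵢ(T_out − Tᵢ) = 0
Σ ṁᵢCp,ᵢTᵢ = 19.3×2.53×21.8 + 16.0×2.53×-56.3 + 13.8×2.53×-3.18 = -1325.6
Σ ṁᵢCp,ᵢ = 19.3×2.53 + 16.0×2.53 + 13.8×2.53 = 124.22
T_out = -1325.6 / 124.22 = -10.671 °C

T_out = -10.7 °C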